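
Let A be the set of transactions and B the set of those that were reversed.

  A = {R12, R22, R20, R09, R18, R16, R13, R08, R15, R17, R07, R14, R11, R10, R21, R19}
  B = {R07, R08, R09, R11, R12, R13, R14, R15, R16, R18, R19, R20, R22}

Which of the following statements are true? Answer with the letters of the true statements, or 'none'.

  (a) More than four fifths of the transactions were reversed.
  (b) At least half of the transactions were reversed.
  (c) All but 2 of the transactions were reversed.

|A| = 16, |A ∩ B| = 13, |A ∖ B| = 3.
(a) |A ∩ B| / |A| > 4/5: holds.
(b) |A ∩ B| ≥ |A ∖ B|: holds.
(c) |A ∖ B| = 2: fails.

(a), (b)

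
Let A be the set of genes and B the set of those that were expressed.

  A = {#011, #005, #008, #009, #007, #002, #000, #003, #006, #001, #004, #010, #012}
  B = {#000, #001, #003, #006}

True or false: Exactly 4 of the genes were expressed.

True

Truth condition: |A ∩ B| = 4.
A (the restrictor) = {#011, #005, #008, #009, #007, #002, #000, #003, #006, #001, #004, #010, #012}, |A| = 13.
A ∩ B = {#000, #003, #006, #001}, so |A ∩ B| = 4.
|A ∩ B| = 4, so the statement is true.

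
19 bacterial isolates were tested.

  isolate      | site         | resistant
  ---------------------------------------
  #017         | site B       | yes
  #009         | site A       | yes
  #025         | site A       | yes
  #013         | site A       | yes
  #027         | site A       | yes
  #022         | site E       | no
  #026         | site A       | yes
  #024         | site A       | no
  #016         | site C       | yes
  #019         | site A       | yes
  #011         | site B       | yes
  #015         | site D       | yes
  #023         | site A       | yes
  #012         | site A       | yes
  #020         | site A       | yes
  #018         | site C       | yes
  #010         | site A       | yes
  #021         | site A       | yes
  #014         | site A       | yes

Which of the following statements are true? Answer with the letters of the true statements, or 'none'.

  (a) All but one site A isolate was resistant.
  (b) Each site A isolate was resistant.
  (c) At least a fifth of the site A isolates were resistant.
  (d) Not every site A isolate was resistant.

|A| = 13, |A ∩ B| = 12, |A ∖ B| = 1.
(a) |A ∖ B| = 1: holds.
(b) A ⊆ B, i.e. every element of A is in B (|A ∖ B| = 0): fails.
(c) |A ∩ B| / |A| ≥ 1/5: holds.
(d) A ⊄ B (|A ∖ B| ≥ 1): holds.

(a), (c), (d)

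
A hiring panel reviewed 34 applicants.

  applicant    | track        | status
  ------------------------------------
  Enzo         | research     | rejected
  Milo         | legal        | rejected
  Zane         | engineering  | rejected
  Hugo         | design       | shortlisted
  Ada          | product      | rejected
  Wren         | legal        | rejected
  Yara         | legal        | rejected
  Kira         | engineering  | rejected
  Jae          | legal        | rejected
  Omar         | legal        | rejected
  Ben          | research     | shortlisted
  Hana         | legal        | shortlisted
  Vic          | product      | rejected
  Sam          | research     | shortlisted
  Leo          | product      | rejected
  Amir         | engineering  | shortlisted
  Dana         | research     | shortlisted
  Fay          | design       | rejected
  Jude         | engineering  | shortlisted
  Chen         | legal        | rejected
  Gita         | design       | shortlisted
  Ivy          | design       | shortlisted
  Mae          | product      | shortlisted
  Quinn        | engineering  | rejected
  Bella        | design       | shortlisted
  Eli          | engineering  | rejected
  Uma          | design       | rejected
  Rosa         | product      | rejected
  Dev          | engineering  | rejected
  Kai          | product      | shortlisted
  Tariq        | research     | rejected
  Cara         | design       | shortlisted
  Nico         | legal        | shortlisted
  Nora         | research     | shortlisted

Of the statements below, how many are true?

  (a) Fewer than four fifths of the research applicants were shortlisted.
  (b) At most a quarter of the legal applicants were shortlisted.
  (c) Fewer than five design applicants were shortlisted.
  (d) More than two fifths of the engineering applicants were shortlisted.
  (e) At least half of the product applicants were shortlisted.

2

(a) research: |A| = 6, |A ∩ B| = 4; needs |A ∩ B| / |A| < 4/5 — true.
(b) legal: |A| = 8, |A ∩ B| = 2; needs |A ∩ B| / |A| ≤ 1/4 — true.
(c) design: |A| = 7, |A ∩ B| = 5; needs |A ∩ B| < 5 — false.
(d) engineering: |A| = 7, |A ∩ B| = 2; needs |A ∩ B| / |A| > 2/5 — false.
(e) product: |A| = 6, |A ∩ B| = 2; needs |A ∩ B| ≥ |A ∖ B| — false.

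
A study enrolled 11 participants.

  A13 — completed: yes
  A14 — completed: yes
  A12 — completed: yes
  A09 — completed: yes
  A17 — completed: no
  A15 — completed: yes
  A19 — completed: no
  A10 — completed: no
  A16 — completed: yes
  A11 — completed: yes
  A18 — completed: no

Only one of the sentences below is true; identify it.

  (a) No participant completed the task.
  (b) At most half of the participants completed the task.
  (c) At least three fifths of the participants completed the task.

(c)

|A| = 11, |A ∩ B| = 7, |A ∖ B| = 4.
(a) requires A ∩ B = ∅ (|A ∩ B| = 0): false.
(b) requires |A ∩ B| ≤ |A ∖ B|: false.
(c) requires |A ∩ B| / |A| ≥ 3/5: true.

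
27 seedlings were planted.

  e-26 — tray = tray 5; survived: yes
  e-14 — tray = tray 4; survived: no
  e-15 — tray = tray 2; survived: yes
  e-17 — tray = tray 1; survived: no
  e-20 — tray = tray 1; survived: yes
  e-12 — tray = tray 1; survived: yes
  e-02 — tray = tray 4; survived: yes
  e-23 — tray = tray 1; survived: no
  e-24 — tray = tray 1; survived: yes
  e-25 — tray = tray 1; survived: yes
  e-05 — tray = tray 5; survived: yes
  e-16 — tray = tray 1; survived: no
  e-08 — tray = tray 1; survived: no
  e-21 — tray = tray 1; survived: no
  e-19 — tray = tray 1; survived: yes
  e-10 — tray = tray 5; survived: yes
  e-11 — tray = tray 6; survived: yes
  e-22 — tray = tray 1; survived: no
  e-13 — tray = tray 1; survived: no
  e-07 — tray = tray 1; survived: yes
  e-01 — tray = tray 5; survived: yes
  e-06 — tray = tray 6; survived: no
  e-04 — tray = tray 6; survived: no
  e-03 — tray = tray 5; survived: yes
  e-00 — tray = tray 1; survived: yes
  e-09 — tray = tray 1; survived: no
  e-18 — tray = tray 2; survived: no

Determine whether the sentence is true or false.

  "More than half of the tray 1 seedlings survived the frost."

False

The determiner here denotes the relation: |A ∩ B| > |A ∖ B|.
|A| = 15, |A ∩ B| = 7, |A ∖ B| = 8.
7 < 8, so the statement is false.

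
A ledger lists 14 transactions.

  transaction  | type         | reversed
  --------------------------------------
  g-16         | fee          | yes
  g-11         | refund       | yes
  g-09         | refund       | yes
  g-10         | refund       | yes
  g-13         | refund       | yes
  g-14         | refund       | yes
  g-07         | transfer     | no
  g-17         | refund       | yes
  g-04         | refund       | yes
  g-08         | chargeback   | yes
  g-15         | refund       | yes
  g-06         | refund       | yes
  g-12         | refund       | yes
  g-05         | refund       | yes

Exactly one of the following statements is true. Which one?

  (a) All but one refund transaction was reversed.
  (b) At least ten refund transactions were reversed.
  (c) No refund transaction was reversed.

(b)

|A| = 11, |A ∩ B| = 11, |A ∖ B| = 0.
(a) requires |A ∖ B| = 1: false.
(b) requires |A ∩ B| ≥ 10: true.
(c) requires A ∩ B = ∅ (|A ∩ B| = 0): false.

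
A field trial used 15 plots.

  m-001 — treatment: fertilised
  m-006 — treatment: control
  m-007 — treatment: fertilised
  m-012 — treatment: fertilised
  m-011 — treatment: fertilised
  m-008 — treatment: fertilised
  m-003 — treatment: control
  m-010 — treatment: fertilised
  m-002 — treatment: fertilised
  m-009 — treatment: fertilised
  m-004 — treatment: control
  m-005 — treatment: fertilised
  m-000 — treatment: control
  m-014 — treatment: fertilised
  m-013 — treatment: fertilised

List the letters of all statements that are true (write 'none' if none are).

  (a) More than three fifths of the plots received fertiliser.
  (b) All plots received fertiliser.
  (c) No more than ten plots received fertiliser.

(a)

|A| = 15, |A ∩ B| = 11, |A ∖ B| = 4.
(a) |A ∩ B| / |A| > 3/5: holds.
(b) A ⊆ B, i.e. every element of A is in B (|A ∖ B| = 0): fails.
(c) |A ∩ B| ≤ 10: fails.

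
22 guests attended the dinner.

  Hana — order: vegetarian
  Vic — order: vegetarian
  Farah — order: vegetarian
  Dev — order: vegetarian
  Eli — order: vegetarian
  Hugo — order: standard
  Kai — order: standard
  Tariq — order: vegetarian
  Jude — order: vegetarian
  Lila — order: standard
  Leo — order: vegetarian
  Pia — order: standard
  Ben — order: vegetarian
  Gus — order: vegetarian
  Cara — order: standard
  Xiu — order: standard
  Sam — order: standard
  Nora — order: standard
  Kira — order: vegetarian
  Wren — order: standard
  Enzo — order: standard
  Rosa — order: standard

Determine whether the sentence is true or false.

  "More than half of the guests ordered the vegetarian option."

False

The determiner here denotes the relation: |A ∩ B| > |A ∖ B|.
|A| = 22, |A ∩ B| = 11, |A ∖ B| = 11.
11 = 11, so the statement is false.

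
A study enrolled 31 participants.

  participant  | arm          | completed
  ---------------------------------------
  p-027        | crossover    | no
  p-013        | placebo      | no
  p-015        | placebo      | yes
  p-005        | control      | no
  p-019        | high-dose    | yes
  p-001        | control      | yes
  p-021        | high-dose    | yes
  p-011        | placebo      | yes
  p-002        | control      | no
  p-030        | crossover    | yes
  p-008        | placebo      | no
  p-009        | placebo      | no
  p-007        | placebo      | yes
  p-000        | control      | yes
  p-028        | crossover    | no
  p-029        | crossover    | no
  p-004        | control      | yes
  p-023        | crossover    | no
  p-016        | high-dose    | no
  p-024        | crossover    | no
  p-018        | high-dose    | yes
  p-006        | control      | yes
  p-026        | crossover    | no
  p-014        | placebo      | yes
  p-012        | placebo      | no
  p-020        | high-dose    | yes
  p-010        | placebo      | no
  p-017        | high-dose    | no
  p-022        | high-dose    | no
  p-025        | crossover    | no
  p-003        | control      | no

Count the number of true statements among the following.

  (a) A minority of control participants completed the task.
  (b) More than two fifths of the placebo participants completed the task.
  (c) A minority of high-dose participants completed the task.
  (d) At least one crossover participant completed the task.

2

(a) control: |A| = 7, |A ∩ B| = 4; needs |A ∩ B| < |A ∖ B| — false.
(b) placebo: |A| = 9, |A ∩ B| = 4; needs |A ∩ B| / |A| > 2/5 — true.
(c) high-dose: |A| = 7, |A ∩ B| = 4; needs |A ∩ B| < |A ∖ B| — false.
(d) crossover: |A| = 8, |A ∩ B| = 1; needs A ∩ B ≠ ∅ (|A ∩ B| ≥ 1) — true.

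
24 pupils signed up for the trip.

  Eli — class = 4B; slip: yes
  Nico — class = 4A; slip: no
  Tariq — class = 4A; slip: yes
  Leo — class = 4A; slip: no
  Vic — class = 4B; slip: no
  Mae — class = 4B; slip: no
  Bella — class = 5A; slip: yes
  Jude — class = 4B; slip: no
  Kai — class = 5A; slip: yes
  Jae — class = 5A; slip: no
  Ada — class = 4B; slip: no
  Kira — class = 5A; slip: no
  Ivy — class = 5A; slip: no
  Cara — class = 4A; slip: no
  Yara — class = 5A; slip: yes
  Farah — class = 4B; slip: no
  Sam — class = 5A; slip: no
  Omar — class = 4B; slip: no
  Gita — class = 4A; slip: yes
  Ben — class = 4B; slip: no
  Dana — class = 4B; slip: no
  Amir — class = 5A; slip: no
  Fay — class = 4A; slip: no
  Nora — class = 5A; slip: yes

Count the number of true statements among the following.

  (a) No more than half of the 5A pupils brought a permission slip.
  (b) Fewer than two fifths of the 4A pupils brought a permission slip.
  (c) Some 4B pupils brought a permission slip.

3

(a) 5A: |A| = 9, |A ∩ B| = 4; needs |A ∩ B| ≤ |A ∖ B| — true.
(b) 4A: |A| = 6, |A ∩ B| = 2; needs |A ∩ B| / |A| < 2/5 — true.
(c) 4B: |A| = 9, |A ∩ B| = 1; needs A ∩ B ≠ ∅ (|A ∩ B| ≥ 1) — true.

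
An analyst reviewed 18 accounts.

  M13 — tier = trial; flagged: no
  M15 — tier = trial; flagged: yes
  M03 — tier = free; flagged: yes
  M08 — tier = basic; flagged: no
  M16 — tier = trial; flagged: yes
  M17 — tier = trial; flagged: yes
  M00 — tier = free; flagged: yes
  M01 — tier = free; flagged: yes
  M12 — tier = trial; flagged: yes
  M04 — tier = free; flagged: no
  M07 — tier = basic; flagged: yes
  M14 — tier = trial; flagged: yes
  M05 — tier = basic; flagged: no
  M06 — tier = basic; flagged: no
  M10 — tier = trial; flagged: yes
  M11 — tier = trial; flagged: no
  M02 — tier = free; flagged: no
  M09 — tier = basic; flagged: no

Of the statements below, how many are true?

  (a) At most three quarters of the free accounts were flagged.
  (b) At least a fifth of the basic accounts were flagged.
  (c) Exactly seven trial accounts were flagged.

(a) free: |A| = 5, |A ∩ B| = 3; needs |A ∩ B| / |A| ≤ 3/4 — true.
(b) basic: |A| = 5, |A ∩ B| = 1; needs |A ∩ B| / |A| ≥ 1/5 — true.
(c) trial: |A| = 8, |A ∩ B| = 6; needs |A ∩ B| = 7 — false.

2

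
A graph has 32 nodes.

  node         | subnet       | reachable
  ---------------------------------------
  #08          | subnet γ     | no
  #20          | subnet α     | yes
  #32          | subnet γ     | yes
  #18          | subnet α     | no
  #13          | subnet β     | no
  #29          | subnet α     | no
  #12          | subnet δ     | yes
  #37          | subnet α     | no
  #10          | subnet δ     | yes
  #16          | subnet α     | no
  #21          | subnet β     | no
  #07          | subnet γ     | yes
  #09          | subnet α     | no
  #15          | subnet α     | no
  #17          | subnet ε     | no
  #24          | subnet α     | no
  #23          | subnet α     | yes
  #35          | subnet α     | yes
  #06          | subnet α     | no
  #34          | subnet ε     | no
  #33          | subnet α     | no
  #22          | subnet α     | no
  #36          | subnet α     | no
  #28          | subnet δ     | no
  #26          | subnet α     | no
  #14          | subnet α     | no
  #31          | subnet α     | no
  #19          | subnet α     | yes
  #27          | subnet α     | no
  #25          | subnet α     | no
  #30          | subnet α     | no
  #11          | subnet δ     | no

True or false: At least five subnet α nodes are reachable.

False

'At least five subnet α nodes are reachable' holds iff |A ∩ B| ≥ 5.
|A| = 21, |A ∩ B| = 4, |A ∖ B| = 17.
|A ∩ B| = 4, so the statement is false.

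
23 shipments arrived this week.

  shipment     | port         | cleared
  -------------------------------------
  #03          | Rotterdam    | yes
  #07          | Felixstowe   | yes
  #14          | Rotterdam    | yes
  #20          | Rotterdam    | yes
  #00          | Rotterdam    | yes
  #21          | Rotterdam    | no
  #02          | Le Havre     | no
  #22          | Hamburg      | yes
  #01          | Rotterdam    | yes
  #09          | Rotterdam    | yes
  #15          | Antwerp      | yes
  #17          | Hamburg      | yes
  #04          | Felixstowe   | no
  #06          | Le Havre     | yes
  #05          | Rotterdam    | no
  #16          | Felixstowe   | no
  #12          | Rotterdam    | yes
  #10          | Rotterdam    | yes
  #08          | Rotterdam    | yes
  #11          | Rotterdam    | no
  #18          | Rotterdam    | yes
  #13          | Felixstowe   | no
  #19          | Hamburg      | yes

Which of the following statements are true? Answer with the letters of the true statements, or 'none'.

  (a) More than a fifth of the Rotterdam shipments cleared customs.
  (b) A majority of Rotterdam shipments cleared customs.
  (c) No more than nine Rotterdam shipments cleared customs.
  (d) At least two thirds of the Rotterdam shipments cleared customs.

|A| = 13, |A ∩ B| = 10, |A ∖ B| = 3.
(a) |A ∩ B| / |A| > 1/5: holds.
(b) |A ∩ B| > |A ∖ B|: holds.
(c) |A ∩ B| ≤ 9: fails.
(d) |A ∩ B| / |A| ≥ 2/3: holds.

(a), (b), (d)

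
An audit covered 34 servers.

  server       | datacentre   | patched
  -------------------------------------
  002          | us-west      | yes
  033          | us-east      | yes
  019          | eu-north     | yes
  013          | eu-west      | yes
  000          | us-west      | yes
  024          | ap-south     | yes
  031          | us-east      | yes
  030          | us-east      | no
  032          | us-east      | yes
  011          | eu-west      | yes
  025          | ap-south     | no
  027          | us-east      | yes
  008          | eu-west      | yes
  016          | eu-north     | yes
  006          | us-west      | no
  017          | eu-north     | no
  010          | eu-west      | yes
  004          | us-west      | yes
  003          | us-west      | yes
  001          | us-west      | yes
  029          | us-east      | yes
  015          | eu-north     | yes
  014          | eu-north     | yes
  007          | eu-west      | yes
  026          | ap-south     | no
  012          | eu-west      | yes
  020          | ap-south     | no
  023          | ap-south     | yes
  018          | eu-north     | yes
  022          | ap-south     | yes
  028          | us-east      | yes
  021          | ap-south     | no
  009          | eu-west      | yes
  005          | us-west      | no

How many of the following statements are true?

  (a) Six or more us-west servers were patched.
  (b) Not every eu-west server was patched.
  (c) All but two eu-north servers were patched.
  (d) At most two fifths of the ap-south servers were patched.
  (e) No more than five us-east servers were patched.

(a) us-west: |A| = 7, |A ∩ B| = 5; needs |A ∩ B| ≥ 6 — false.
(b) eu-west: |A| = 7, |A ∩ B| = 7; needs A ⊄ B (|A ∖ B| ≥ 1) — false.
(c) eu-north: |A| = 6, |A ∩ B| = 5; needs |A ∖ B| = 2 — false.
(d) ap-south: |A| = 7, |A ∩ B| = 3; needs |A ∩ B| / |A| ≤ 2/5 — false.
(e) us-east: |A| = 7, |A ∩ B| = 6; needs |A ∩ B| ≤ 5 — false.

0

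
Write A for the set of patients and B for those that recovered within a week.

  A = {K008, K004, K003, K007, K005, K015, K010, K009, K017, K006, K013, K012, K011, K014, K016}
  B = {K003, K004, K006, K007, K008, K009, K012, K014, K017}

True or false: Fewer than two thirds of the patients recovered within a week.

True

'Fewer than two thirds of the patients recovered within a week' holds iff |A ∩ B| / |A| < 2/3.
|A| = 15, |A ∩ B| = 9, |A ∖ B| = 6.
|A ∩ B|/|A| = 9/15, so the statement is true.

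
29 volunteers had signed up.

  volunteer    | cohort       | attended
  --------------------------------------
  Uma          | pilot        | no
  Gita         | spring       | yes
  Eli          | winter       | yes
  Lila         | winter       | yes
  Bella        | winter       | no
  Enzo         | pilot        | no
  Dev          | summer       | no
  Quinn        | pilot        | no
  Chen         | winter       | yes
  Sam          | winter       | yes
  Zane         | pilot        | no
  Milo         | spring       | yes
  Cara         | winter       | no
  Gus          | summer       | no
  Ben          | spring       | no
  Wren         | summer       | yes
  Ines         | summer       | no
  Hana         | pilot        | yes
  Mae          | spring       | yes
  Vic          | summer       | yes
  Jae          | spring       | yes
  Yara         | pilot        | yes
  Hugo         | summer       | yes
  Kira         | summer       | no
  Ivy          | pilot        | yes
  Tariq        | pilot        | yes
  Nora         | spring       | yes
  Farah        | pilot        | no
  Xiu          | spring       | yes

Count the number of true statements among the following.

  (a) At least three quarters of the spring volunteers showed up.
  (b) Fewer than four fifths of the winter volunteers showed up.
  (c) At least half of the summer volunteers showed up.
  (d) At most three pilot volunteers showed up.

2

(a) spring: |A| = 7, |A ∩ B| = 6; needs |A ∩ B| / |A| ≥ 3/4 — true.
(b) winter: |A| = 6, |A ∩ B| = 4; needs |A ∩ B| / |A| < 4/5 — true.
(c) summer: |A| = 7, |A ∩ B| = 3; needs |A ∩ B| ≥ |A ∖ B| — false.
(d) pilot: |A| = 9, |A ∩ B| = 4; needs |A ∩ B| ≤ 3 — false.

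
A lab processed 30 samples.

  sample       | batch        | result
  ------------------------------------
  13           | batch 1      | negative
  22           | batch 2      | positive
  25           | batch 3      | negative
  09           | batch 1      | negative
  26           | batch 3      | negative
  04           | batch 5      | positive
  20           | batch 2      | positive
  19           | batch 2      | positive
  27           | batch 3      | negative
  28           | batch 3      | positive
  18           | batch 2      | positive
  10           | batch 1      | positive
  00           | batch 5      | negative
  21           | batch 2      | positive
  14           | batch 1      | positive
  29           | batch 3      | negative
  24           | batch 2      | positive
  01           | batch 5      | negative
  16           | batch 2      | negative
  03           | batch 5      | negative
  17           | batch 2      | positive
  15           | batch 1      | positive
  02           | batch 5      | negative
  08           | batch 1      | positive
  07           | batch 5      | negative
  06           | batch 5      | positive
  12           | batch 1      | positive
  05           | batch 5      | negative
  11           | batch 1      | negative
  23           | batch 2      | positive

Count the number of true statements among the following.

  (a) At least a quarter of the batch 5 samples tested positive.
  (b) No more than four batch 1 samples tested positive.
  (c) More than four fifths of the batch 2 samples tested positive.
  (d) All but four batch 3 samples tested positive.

(a) batch 5: |A| = 8, |A ∩ B| = 2; needs |A ∩ B| / |A| ≥ 1/4 — true.
(b) batch 1: |A| = 8, |A ∩ B| = 5; needs |A ∩ B| ≤ 4 — false.
(c) batch 2: |A| = 9, |A ∩ B| = 8; needs |A ∩ B| / |A| > 4/5 — true.
(d) batch 3: |A| = 5, |A ∩ B| = 1; needs |A ∖ B| = 4 — true.

3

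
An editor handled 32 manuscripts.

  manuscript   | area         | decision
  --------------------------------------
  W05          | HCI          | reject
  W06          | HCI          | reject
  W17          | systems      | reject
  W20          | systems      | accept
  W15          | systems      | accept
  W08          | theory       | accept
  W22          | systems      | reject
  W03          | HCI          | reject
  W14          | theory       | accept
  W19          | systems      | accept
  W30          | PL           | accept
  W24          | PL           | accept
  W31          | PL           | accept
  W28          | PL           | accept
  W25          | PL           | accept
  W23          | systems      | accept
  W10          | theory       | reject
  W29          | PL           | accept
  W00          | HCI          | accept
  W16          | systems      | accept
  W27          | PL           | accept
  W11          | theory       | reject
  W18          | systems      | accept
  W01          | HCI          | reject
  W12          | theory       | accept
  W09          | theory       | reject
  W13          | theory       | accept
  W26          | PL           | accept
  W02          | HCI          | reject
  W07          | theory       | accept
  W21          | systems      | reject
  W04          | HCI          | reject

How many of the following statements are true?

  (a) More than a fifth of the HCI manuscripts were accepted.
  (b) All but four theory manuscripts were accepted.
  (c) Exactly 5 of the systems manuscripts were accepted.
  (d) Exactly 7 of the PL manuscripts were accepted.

(a) HCI: |A| = 7, |A ∩ B| = 1; needs |A ∩ B| / |A| > 1/5 — false.
(b) theory: |A| = 8, |A ∩ B| = 5; needs |A ∖ B| = 4 — false.
(c) systems: |A| = 9, |A ∩ B| = 6; needs |A ∩ B| = 5 — false.
(d) PL: |A| = 8, |A ∩ B| = 8; needs |A ∩ B| = 7 — false.

0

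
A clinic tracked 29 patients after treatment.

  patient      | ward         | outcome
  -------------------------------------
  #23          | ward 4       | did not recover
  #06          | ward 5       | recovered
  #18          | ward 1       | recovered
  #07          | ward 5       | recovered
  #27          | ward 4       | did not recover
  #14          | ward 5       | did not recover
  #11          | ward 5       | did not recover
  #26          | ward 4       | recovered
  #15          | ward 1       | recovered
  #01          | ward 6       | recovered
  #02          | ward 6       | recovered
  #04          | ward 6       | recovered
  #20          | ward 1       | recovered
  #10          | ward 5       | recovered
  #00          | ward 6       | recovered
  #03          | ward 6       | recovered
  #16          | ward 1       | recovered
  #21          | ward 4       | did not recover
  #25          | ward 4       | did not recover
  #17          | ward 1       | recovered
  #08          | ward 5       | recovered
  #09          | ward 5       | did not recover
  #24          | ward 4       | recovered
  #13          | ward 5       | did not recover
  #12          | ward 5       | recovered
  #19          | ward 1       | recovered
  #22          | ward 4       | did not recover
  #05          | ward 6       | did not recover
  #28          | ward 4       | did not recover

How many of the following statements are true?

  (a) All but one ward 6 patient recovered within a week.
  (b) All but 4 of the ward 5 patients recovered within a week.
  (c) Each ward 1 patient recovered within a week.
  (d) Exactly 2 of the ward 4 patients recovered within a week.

4

(a) ward 6: |A| = 6, |A ∩ B| = 5; needs |A ∖ B| = 1 — true.
(b) ward 5: |A| = 9, |A ∩ B| = 5; needs |A ∖ B| = 4 — true.
(c) ward 1: |A| = 6, |A ∩ B| = 6; needs A ⊆ B, i.e. every element of A is in B (|A ∖ B| = 0) — true.
(d) ward 4: |A| = 8, |A ∩ B| = 2; needs |A ∩ B| = 2 — true.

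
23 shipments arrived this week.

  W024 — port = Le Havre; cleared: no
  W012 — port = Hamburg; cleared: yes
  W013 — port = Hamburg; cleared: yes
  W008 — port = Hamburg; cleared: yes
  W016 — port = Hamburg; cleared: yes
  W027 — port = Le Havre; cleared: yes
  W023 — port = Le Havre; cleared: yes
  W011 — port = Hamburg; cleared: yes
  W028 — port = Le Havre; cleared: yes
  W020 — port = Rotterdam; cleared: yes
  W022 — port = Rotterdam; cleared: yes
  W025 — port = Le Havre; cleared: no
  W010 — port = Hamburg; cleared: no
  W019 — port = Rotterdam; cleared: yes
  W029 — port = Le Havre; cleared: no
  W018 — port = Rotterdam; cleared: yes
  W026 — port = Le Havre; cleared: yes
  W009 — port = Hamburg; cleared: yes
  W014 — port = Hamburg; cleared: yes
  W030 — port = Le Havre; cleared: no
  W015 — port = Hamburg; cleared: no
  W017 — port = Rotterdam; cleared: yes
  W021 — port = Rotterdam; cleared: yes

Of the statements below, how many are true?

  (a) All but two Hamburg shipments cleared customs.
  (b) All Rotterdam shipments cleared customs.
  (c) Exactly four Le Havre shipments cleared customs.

3

(a) Hamburg: |A| = 9, |A ∩ B| = 7; needs |A ∖ B| = 2 — true.
(b) Rotterdam: |A| = 6, |A ∩ B| = 6; needs A ⊆ B, i.e. every element of A is in B (|A ∖ B| = 0) — true.
(c) Le Havre: |A| = 8, |A ∩ B| = 4; needs |A ∩ B| = 4 — true.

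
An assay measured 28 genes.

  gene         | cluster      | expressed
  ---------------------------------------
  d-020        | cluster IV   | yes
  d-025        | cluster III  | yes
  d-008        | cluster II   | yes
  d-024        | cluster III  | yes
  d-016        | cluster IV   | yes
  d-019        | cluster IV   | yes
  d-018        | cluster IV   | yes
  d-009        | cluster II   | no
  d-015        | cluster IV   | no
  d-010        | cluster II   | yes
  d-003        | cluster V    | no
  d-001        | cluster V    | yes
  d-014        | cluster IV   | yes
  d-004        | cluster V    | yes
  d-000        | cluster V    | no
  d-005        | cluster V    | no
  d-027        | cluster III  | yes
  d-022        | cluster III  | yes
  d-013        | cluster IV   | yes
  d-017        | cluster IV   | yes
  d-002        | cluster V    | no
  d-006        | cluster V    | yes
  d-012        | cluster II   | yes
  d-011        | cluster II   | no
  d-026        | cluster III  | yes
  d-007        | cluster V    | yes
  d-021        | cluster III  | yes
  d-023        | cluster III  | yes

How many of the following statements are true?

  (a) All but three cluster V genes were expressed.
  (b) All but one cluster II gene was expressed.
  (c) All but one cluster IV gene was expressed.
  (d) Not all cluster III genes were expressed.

1

(a) cluster V: |A| = 8, |A ∩ B| = 4; needs |A ∖ B| = 3 — false.
(b) cluster II: |A| = 5, |A ∩ B| = 3; needs |A ∖ B| = 1 — false.
(c) cluster IV: |A| = 8, |A ∩ B| = 7; needs |A ∖ B| = 1 — true.
(d) cluster III: |A| = 7, |A ∩ B| = 7; needs A ⊄ B (|A ∖ B| ≥ 1) — false.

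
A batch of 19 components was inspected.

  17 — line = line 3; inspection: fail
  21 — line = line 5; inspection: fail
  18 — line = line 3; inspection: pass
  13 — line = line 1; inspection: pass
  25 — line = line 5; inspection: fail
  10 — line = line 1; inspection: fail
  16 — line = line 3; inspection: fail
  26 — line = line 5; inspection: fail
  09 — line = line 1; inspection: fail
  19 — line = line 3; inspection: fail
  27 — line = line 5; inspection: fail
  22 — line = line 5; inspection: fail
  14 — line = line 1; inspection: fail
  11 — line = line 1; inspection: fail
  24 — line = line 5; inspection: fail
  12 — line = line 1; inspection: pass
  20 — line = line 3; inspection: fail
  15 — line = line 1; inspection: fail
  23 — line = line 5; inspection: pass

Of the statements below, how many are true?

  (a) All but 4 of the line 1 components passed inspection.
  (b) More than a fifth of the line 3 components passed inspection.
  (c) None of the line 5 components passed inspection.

(a) line 1: |A| = 7, |A ∩ B| = 2; needs |A ∖ B| = 4 — false.
(b) line 3: |A| = 5, |A ∩ B| = 1; needs |A ∩ B| / |A| > 1/5 — false.
(c) line 5: |A| = 7, |A ∩ B| = 1; needs A ∩ B = ∅ (|A ∩ B| = 0) — false.

0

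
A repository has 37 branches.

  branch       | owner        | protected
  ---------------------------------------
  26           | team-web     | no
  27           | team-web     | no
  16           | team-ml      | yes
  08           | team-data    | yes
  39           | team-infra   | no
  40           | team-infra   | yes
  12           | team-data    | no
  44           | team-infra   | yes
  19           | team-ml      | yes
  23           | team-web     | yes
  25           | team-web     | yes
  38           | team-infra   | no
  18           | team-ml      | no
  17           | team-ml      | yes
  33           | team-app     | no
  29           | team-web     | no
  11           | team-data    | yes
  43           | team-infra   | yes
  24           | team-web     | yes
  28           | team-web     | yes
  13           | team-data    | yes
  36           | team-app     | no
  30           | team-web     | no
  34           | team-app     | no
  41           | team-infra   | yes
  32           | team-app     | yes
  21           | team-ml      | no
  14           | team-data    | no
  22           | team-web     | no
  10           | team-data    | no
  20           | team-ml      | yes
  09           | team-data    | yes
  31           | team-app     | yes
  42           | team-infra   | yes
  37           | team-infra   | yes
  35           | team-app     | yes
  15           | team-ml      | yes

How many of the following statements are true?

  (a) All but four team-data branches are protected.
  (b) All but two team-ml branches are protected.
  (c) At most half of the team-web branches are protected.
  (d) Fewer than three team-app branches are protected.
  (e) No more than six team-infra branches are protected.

3

(a) team-data: |A| = 7, |A ∩ B| = 4; needs |A ∖ B| = 4 — false.
(b) team-ml: |A| = 7, |A ∩ B| = 5; needs |A ∖ B| = 2 — true.
(c) team-web: |A| = 9, |A ∩ B| = 4; needs |A ∩ B| ≤ |A ∖ B| — true.
(d) team-app: |A| = 6, |A ∩ B| = 3; needs |A ∩ B| < 3 — false.
(e) team-infra: |A| = 8, |A ∩ B| = 6; needs |A ∩ B| ≤ 6 — true.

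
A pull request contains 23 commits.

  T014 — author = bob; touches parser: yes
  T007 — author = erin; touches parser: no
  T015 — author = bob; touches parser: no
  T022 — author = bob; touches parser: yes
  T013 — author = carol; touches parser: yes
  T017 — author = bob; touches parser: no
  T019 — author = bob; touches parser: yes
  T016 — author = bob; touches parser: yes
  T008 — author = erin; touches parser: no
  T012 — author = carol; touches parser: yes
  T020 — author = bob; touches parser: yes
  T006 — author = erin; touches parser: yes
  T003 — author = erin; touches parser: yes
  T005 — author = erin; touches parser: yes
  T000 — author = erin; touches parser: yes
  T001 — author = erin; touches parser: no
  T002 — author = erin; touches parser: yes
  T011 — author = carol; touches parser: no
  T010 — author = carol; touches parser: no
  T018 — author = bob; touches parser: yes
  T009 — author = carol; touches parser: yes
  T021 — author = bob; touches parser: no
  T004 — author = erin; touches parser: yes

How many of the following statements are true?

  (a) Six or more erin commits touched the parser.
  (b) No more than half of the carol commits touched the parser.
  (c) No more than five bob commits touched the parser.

(a) erin: |A| = 9, |A ∩ B| = 6; needs |A ∩ B| ≥ 6 — true.
(b) carol: |A| = 5, |A ∩ B| = 3; needs |A ∩ B| ≤ |A ∖ B| — false.
(c) bob: |A| = 9, |A ∩ B| = 6; needs |A ∩ B| ≤ 5 — false.

1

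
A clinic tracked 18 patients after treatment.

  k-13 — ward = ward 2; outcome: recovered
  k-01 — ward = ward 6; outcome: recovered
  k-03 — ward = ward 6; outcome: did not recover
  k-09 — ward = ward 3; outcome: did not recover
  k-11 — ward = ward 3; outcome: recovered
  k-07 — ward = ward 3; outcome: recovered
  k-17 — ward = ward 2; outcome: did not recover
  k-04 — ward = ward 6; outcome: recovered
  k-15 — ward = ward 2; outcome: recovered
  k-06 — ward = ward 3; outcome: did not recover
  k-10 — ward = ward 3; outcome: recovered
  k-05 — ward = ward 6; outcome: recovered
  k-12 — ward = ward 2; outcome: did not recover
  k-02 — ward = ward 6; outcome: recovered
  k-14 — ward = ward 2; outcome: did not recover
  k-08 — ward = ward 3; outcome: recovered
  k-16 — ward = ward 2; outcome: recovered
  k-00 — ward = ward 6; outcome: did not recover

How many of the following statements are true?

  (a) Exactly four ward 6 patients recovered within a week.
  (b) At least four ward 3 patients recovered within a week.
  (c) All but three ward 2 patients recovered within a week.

3

(a) ward 6: |A| = 6, |A ∩ B| = 4; needs |A ∩ B| = 4 — true.
(b) ward 3: |A| = 6, |A ∩ B| = 4; needs |A ∩ B| ≥ 4 — true.
(c) ward 2: |A| = 6, |A ∩ B| = 3; needs |A ∖ B| = 3 — true.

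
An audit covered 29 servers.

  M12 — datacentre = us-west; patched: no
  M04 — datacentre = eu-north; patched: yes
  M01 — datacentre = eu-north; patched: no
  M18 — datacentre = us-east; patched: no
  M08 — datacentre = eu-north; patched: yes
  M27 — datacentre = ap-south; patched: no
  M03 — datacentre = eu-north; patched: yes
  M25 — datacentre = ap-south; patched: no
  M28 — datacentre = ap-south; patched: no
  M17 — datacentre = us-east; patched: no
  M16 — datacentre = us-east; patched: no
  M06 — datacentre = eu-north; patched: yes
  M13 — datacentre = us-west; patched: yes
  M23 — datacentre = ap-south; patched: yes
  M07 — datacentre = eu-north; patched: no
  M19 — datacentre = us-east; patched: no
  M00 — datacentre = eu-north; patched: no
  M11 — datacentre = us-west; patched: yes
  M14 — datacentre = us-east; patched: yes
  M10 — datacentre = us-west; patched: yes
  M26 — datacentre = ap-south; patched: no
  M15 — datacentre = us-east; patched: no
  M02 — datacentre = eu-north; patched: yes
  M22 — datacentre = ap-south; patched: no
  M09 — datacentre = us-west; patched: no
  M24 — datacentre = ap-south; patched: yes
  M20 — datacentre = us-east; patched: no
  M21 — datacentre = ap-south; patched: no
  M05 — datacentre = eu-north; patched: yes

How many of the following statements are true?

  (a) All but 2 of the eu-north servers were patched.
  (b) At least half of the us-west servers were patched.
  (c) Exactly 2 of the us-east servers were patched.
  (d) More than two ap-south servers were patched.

1

(a) eu-north: |A| = 9, |A ∩ B| = 6; needs |A ∖ B| = 2 — false.
(b) us-west: |A| = 5, |A ∩ B| = 3; needs |A ∩ B| ≥ |A ∖ B| — true.
(c) us-east: |A| = 7, |A ∩ B| = 1; needs |A ∩ B| = 2 — false.
(d) ap-south: |A| = 8, |A ∩ B| = 2; needs |A ∩ B| > 2 — false.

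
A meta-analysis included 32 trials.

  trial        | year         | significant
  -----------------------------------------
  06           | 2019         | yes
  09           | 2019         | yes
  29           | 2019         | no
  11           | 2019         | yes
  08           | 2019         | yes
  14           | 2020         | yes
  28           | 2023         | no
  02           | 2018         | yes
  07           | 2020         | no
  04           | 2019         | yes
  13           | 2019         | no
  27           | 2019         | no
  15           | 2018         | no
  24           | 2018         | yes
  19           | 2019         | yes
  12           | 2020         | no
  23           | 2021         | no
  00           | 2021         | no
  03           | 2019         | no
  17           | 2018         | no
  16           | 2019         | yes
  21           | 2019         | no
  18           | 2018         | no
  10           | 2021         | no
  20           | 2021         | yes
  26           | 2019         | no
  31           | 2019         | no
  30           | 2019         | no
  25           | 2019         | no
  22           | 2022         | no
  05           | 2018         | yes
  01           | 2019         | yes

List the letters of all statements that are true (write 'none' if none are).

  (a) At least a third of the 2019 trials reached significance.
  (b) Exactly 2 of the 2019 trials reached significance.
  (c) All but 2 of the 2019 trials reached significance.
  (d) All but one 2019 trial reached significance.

|A| = 17, |A ∩ B| = 8, |A ∖ B| = 9.
(a) |A ∩ B| / |A| ≥ 1/3: holds.
(b) |A ∩ B| = 2: fails.
(c) |A ∖ B| = 2: fails.
(d) |A ∖ B| = 1: fails.

(a)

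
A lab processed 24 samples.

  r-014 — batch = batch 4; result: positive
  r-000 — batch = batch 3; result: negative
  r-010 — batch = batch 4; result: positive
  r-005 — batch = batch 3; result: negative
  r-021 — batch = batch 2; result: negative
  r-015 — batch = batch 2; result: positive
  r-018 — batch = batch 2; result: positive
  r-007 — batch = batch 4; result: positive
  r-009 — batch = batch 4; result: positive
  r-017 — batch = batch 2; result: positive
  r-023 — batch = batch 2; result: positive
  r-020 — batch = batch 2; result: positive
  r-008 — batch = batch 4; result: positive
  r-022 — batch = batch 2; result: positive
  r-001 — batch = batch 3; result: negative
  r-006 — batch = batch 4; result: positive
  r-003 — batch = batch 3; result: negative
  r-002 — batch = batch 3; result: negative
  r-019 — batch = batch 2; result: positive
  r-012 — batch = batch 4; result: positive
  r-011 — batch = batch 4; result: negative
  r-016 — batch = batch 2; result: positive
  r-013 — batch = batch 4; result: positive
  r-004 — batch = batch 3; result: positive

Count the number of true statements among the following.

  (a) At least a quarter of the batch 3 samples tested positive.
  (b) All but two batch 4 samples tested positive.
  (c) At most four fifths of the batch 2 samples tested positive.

0

(a) batch 3: |A| = 6, |A ∩ B| = 1; needs |A ∩ B| / |A| ≥ 1/4 — false.
(b) batch 4: |A| = 9, |A ∩ B| = 8; needs |A ∖ B| = 2 — false.
(c) batch 2: |A| = 9, |A ∩ B| = 8; needs |A ∩ B| / |A| ≤ 4/5 — false.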